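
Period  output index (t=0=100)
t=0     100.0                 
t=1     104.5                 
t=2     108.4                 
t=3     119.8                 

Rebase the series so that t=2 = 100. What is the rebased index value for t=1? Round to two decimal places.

Rebased(t=1) = 104.5 / 108.4 × 100 = 96.4022

96.40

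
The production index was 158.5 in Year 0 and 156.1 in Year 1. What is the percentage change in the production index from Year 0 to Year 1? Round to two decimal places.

-1.51%

Change = (156.1 − 158.5) / 158.5 × 100
       = -2.4 / 158.5 × 100 = -1.5142%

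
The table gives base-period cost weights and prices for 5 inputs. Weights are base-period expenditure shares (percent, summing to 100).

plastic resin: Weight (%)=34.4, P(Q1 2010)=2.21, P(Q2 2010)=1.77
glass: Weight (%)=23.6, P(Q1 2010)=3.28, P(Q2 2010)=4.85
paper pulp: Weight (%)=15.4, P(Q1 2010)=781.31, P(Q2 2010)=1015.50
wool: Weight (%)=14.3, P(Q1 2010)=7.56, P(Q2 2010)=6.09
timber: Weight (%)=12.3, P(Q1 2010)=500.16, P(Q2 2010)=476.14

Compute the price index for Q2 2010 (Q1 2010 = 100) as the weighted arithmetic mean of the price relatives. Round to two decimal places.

plastic resin: 34.4 × (1.77/2.21) = 34.4 × 0.800905 = 27.5511
glass: 23.6 × (4.85/3.28) = 23.6 × 1.478659 = 34.8963
paper pulp: 15.4 × (1015.50/781.31) = 15.4 × 1.299740 = 20.0160
wool: 14.3 × (6.09/7.56) = 14.3 × 0.805556 = 11.5194
timber: 12.3 × (476.14/500.16) = 12.3 × 0.951975 = 11.7093
Index = Σ wᵢ·(p₁ᵢ/p₀ᵢ) = 27.5511 + 34.8963 + 20.0160 + 11.5194 + 11.7093 = 105.6922

105.69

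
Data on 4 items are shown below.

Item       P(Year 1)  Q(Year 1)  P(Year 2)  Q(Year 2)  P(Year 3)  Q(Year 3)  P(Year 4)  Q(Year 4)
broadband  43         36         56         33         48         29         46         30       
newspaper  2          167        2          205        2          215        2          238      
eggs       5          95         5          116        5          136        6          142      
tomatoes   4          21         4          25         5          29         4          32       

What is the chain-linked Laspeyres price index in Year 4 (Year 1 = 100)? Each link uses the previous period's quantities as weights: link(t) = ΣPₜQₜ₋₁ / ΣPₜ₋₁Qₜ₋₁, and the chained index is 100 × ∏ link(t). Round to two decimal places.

Link Year 1→Year 2:
ΣP(Year 2)Q(Year 1) = 56×36 + 2×167 + 5×95 + 4×21 = 2016 + 334 + 475 + 84 = 2909
ΣP(Year 1)Q(Year 1) = 43×36 + 2×167 + 5×95 + 4×21 = 1548 + 334 + 475 + 84 = 2441
link = 2909/2441 = 1.191725
Link Year 2→Year 3:
ΣP(Year 3)Q(Year 2) = 48×33 + 2×205 + 5×116 + 5×25 = 1584 + 410 + 580 + 125 = 2699
ΣP(Year 2)Q(Year 2) = 56×33 + 2×205 + 5×116 + 4×25 = 1848 + 410 + 580 + 100 = 2938
link = 2699/2938 = 0.918652
Link Year 3→Year 4:
ΣP(Year 4)Q(Year 3) = 46×29 + 2×215 + 6×136 + 4×29 = 1334 + 430 + 816 + 116 = 2696
ΣP(Year 3)Q(Year 3) = 48×29 + 2×215 + 5×136 + 5×29 = 1392 + 430 + 680 + 145 = 2647
link = 2696/2647 = 1.018512
Chained index = 100 × 1.191725 × 0.918652 × 1.018512 = 111.5047

111.50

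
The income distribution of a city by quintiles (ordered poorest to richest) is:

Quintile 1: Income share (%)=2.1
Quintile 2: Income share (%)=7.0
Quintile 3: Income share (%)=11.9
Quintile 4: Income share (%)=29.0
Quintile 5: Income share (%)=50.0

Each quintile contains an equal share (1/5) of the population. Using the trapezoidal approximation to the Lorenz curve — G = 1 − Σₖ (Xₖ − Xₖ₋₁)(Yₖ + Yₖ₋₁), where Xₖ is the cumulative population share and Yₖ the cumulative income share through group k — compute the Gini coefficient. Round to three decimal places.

0.471

Cumulative income shares Yₖ: 0.0210, 0.0910, 0.2100, 0.5000, 1.0000
Σ (Xₖ−Xₖ₋₁)(Yₖ+Yₖ₋₁) = (1/5)(0.0210+0.0000) + (1/5)(0.0910+0.0210) + (1/5)(0.2100+0.0910) + (1/5)(0.5000+0.2100) + (1/5)(1.0000+0.5000)
  = 0.0042 + 0.0224 + 0.0602 + 0.1420 + 0.3000 = 0.5288
G = 1 − 0.5288 = 0.4712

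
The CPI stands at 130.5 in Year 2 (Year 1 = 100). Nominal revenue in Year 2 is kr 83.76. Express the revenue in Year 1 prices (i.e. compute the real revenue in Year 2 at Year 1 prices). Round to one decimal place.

64.2

Real = Nominal ÷ (Index/100) = 83.76 ÷ (130.5/100)
     = 83.76 ÷ 1.305 = 64.1839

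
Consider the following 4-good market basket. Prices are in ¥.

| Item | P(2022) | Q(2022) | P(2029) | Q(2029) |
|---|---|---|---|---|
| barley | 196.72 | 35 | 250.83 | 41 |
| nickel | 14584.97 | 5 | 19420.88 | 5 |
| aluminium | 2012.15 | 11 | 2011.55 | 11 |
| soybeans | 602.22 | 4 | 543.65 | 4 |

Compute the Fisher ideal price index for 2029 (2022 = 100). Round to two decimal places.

Laspeyres component (base-period weights):
ΣP(2029)Q(2022) = 250.83×35 + 19420.88×5 + 2011.55×11 + 543.65×4 = 8779.05 + 97104.4 + 22127.05 + 2174.6 = 130185.1
ΣP(2022)Q(2022) = 196.72×35 + 14584.97×5 + 2012.15×11 + 602.22×4 = 6885.2 + 72924.85 + 22133.65 + 2408.88 = 104352.58
L = 130185.1 / 104352.58 × 100 = 124.7550
Paasche component (current-period weights):
ΣP(2029)Q(2029) = 250.83×41 + 19420.88×5 + 2011.55×11 + 543.65×4 = 10284.03 + 97104.4 + 22127.05 + 2174.6 = 131690.08
ΣP(2022)Q(2029) = 196.72×41 + 14584.97×5 + 2012.15×11 + 602.22×4 = 8065.52 + 72924.85 + 22133.65 + 2408.88 = 105532.9
P = 131690.08 / 105532.9 × 100 = 124.7858
Fisher = √(L × P) = √(124.7550 × 124.7858) = 124.7704

124.77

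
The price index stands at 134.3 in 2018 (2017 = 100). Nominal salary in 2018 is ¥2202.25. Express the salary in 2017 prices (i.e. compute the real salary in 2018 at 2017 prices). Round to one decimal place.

Real = Nominal ÷ (Index/100) = 2202.25 ÷ (134.3/100)
     = 2202.25 ÷ 1.343 = 1639.7990

1639.8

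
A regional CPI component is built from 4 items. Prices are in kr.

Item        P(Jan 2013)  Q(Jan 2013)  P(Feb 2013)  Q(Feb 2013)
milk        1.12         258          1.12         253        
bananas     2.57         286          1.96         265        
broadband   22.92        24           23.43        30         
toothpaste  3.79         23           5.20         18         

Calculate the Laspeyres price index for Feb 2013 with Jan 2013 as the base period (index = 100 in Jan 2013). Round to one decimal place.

Laspeyres price index uses base-period quantities as weights.
ΣP(Feb 2013)·Q(Jan 2013) = 1.12×258 + 1.96×286 + 23.43×24 + 5.20×23 = 288.96 + 560.56 + 562.32 + 119.6 = 1531.44
ΣP(Jan 2013)·Q(Jan 2013) = 1.12×258 + 2.57×286 + 22.92×24 + 3.79×23 = 288.96 + 735.02 + 550.08 + 87.17 = 1661.23
Index = 1531.44 / 1661.23 × 100 = 92.1871

92.2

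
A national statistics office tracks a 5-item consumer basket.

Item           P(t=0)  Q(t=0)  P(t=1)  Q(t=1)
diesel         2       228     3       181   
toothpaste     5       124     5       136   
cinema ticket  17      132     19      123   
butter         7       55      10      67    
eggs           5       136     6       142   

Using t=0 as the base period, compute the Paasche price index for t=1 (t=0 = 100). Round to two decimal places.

117.86

Paasche price index uses current-period quantities as weights.
ΣP(t=1)·Q(t=1) = 3×181 + 5×136 + 19×123 + 10×67 + 6×142 = 543 + 680 + 2337 + 670 + 852 = 5082
ΣP(t=0)·Q(t=1) = 2×181 + 5×136 + 17×123 + 7×67 + 5×142 = 362 + 680 + 2091 + 469 + 710 = 4312
Index = 5082 / 4312 × 100 = 117.8571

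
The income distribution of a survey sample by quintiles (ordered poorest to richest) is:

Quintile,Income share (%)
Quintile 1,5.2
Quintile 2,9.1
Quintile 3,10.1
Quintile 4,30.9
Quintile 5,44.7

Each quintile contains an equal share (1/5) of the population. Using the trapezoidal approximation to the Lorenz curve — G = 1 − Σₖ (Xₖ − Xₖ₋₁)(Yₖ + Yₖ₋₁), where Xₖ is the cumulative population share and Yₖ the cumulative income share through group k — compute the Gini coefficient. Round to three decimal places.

Cumulative income shares Yₖ: 0.0520, 0.1430, 0.2440, 0.5530, 1.0000
Σ (Xₖ−Xₖ₋₁)(Yₖ+Yₖ₋₁) = (1/5)(0.0520+0.0000) + (1/5)(0.1430+0.0520) + (1/5)(0.2440+0.1430) + (1/5)(0.5530+0.2440) + (1/5)(1.0000+0.5530)
  = 0.0104 + 0.0390 + 0.0774 + 0.1594 + 0.3106 = 0.5968
G = 1 − 0.5968 = 0.4032

0.403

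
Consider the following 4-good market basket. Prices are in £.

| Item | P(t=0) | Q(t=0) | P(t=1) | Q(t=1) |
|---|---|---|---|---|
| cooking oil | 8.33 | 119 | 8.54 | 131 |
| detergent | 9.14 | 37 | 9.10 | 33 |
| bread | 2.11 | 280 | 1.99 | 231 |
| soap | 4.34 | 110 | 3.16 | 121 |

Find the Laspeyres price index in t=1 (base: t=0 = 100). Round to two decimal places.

94.17

Laspeyres price index uses base-period quantities as weights.
ΣP(t=1)·Q(t=0) = 8.54×119 + 9.10×37 + 1.99×280 + 3.16×110 = 1016.26 + 336.7 + 557.2 + 347.6 = 2257.76
ΣP(t=0)·Q(t=0) = 8.33×119 + 9.14×37 + 2.11×280 + 4.34×110 = 991.27 + 338.18 + 590.8 + 477.4 = 2397.65
Index = 2257.76 / 2397.65 × 100 = 94.1655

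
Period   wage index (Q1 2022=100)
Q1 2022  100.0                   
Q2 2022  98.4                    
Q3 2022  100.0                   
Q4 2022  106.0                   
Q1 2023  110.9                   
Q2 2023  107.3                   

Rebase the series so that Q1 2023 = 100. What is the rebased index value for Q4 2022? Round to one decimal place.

95.6

Rebased(Q4 2022) = 106.0 / 110.9 × 100 = 95.5816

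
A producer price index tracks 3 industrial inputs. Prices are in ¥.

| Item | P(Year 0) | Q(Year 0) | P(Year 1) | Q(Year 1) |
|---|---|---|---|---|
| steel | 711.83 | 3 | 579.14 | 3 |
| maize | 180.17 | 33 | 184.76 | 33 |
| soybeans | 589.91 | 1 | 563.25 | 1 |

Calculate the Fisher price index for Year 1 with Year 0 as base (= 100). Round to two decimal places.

Laspeyres component (base-period weights):
ΣP(Year 1)Q(Year 0) = 579.14×3 + 184.76×33 + 563.25×1 = 1737.42 + 6097.08 + 563.25 = 8397.75
ΣP(Year 0)Q(Year 0) = 711.83×3 + 180.17×33 + 589.91×1 = 2135.49 + 5945.61 + 589.91 = 8671.01
L = 8397.75 / 8671.01 × 100 = 96.8486
Paasche component (current-period weights):
ΣP(Year 1)Q(Year 1) = 579.14×3 + 184.76×33 + 563.25×1 = 1737.42 + 6097.08 + 563.25 = 8397.75
ΣP(Year 0)Q(Year 1) = 711.83×3 + 180.17×33 + 589.91×1 = 2135.49 + 5945.61 + 589.91 = 8671.01
P = 8397.75 / 8671.01 × 100 = 96.8486
Fisher = √(L × P) = √(96.8486 × 96.8486) = 96.8486

96.85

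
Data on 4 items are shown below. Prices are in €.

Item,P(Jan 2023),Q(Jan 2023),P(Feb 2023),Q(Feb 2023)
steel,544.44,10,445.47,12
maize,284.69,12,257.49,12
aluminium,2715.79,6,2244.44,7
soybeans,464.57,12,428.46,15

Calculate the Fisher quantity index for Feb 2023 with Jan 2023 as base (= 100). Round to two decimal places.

Laspeyres component (base-period weights):
ΣP(Jan 2023)Q(Feb 2023) = 544.44×12 + 284.69×12 + 2715.79×7 + 464.57×15 = 6533.28 + 3416.28 + 19010.53 + 6968.55 = 35928.64
ΣP(Jan 2023)Q(Jan 2023) = 544.44×10 + 284.69×12 + 2715.79×6 + 464.57×12 = 5444.4 + 3416.28 + 16294.74 + 5574.84 = 30730.26
L = 35928.64 / 30730.26 × 100 = 116.9162
Paasche component (current-period weights):
ΣP(Feb 2023)Q(Feb 2023) = 445.47×12 + 257.49×12 + 2244.44×7 + 428.46×15 = 5345.64 + 3089.88 + 15711.08 + 6426.9 = 30573.5
ΣP(Feb 2023)Q(Jan 2023) = 445.47×10 + 257.49×12 + 2244.44×6 + 428.46×12 = 4454.7 + 3089.88 + 13466.64 + 5141.52 = 26152.74
P = 30573.5 / 26152.74 × 100 = 116.9036
Fisher = √(L × P) = √(116.9162 × 116.9036) = 116.9099

116.91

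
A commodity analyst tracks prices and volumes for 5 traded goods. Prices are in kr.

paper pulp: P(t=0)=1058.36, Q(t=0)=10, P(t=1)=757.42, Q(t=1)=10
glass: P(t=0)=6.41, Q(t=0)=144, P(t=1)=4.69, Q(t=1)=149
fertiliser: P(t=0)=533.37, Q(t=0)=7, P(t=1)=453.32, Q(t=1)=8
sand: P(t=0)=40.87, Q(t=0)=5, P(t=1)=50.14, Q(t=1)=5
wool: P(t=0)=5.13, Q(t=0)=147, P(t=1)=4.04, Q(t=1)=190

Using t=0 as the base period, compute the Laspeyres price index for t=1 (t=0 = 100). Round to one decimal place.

75.7

Laspeyres price index uses base-period quantities as weights.
ΣP(t=1)·Q(t=0) = 757.42×10 + 4.69×144 + 453.32×7 + 50.14×5 + 4.04×147 = 7574.2 + 675.36 + 3173.24 + 250.7 + 593.88 = 12267.38
ΣP(t=0)·Q(t=0) = 1058.36×10 + 6.41×144 + 533.37×7 + 40.87×5 + 5.13×147 = 10583.6 + 923.04 + 3733.59 + 204.35 + 754.11 = 16198.69
Index = 12267.38 / 16198.69 × 100 = 75.7307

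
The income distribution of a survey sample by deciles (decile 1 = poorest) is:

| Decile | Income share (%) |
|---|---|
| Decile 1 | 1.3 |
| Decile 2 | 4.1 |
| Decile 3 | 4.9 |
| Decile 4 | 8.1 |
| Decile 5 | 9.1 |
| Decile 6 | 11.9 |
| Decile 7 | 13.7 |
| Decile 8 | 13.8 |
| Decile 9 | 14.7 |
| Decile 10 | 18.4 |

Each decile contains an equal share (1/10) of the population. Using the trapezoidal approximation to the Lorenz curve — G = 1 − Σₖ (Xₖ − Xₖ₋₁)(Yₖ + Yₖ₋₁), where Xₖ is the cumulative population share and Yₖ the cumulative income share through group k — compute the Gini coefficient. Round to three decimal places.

Cumulative income shares Yₖ: 0.0130, 0.0540, 0.1030, 0.1840, 0.2750, 0.3940, 0.5310, 0.6690, 0.8160, 1.0000
Σ (Xₖ−Xₖ₋₁)(Yₖ+Yₖ₋₁) = (1/10)(0.0130+0.0000) + (1/10)(0.0540+0.0130) + (1/10)(0.1030+0.0540) + (1/10)(0.1840+0.1030) + (1/10)(0.2750+0.1840) + (1/10)(0.3940+0.2750) + (1/10)(0.5310+0.3940) + (1/10)(0.6690+0.5310) + (1/10)(0.8160+0.6690) + (1/10)(1.0000+0.8160)
  = 0.0013 + 0.0067 + 0.0157 + 0.0287 + 0.0459 + 0.0669 + 0.0925 + 0.1200 + 0.1485 + 0.1816 = 0.7078
G = 1 − 0.7078 = 0.2922

0.292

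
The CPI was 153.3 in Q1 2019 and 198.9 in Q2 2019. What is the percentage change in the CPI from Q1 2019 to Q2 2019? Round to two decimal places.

Change = (198.9 − 153.3) / 153.3 × 100
       = 45.6 / 153.3 × 100 = 29.7456%

29.75%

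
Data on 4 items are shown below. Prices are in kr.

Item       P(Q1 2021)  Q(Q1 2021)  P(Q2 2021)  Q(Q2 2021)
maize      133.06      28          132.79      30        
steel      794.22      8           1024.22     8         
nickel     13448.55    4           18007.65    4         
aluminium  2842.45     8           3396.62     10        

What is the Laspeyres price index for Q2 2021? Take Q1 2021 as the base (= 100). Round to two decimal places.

Laspeyres price index uses base-period quantities as weights.
ΣP(Q2 2021)·Q(Q1 2021) = 132.79×28 + 1024.22×8 + 18007.65×4 + 3396.62×8 = 3718.12 + 8193.76 + 72030.6 + 27172.96 = 111115.44
ΣP(Q1 2021)·Q(Q1 2021) = 133.06×28 + 794.22×8 + 13448.55×4 + 2842.45×8 = 3725.68 + 6353.76 + 53794.2 + 22739.6 = 86613.24
Index = 111115.44 / 86613.24 × 100 = 128.2892

128.29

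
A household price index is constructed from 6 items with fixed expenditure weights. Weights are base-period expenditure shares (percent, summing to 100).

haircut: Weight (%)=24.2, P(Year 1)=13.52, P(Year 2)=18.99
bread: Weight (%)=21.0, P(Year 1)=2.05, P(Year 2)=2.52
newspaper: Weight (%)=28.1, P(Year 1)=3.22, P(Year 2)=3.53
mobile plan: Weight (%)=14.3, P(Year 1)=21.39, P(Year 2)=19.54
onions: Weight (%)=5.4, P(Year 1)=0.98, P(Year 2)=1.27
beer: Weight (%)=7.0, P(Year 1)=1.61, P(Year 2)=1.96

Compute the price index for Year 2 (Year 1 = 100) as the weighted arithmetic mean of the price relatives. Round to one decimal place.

119.2

haircut: 24.2 × (18.99/13.52) = 24.2 × 1.404586 = 33.9910
bread: 21.0 × (2.52/2.05) = 21.0 × 1.229268 = 25.8146
newspaper: 28.1 × (3.53/3.22) = 28.1 × 1.096273 = 30.8053
mobile plan: 14.3 × (19.54/21.39) = 14.3 × 0.913511 = 13.0632
onions: 5.4 × (1.27/0.98) = 5.4 × 1.295918 = 6.9980
beer: 7.0 × (1.96/1.61) = 7.0 × 1.217391 = 8.5217
Index = Σ wᵢ·(p₁ᵢ/p₀ᵢ) = 33.9910 + 25.8146 + 30.8053 + 13.0632 + 6.9980 + 8.5217 = 119.1938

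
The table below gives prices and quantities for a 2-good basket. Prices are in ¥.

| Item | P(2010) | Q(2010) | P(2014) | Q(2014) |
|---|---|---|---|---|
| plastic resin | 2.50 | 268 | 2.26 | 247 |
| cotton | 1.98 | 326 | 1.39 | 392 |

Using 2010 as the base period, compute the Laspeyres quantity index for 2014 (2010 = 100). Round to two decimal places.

Laspeyres quantity index uses base-period prices as weights.
ΣP(2010)·Q(2014) = 2.50×247 + 1.98×392 = 617.5 + 776.16 = 1393.66
ΣP(2010)·Q(2010) = 2.50×268 + 1.98×326 = 670 + 645.48 = 1315.48
Index = 1393.66 / 1315.48 × 100 = 105.9431

105.94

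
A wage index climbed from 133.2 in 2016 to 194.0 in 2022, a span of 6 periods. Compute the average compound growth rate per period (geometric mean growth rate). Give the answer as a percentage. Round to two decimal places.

Growth factor = (194.0/133.2)^(1/6) = (1.456456)^(1/6) = 1.064673
Growth rate = 1.064673 − 1 = 0.064673 = 6.4673%

6.47%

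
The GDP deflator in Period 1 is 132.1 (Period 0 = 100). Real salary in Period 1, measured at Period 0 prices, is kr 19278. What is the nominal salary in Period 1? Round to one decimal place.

Nominal = Real × (Index/100) = 19278 × (132.1/100)
        = 19278 × 1.321 = 25466.2380

25466.2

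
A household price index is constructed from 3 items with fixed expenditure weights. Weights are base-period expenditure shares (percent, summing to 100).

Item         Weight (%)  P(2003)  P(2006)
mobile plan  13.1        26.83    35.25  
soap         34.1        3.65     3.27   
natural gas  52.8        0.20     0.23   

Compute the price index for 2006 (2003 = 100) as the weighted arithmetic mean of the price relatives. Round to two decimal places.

108.48

mobile plan: 13.1 × (35.25/26.83) = 13.1 × 1.313828 = 17.2111
soap: 34.1 × (3.27/3.65) = 34.1 × 0.895890 = 30.5499
natural gas: 52.8 × (0.23/0.20) = 52.8 × 1.150000 = 60.7200
Index = Σ wᵢ·(p₁ᵢ/p₀ᵢ) = 17.2111 + 30.5499 + 60.7200 = 108.4810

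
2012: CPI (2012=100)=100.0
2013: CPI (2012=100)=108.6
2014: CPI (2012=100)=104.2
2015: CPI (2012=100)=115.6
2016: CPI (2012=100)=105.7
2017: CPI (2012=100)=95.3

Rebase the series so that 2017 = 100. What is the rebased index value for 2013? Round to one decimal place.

114.0

Rebased(2013) = 108.6 / 95.3 × 100 = 113.9559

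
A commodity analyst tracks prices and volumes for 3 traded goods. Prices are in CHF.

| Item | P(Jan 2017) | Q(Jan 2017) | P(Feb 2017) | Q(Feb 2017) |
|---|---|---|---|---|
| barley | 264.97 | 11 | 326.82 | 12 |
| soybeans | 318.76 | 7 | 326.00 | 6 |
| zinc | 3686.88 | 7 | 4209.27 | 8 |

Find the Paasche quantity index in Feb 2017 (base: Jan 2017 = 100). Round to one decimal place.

111.9

Paasche quantity index uses current-period prices as weights.
ΣP(Feb 2017)·Q(Feb 2017) = 326.82×12 + 326.00×6 + 4209.27×8 = 3921.84 + 1956 + 33674.16 = 39552
ΣP(Feb 2017)·Q(Jan 2017) = 326.82×11 + 326.00×7 + 4209.27×7 = 3595.02 + 2282 + 29464.89 = 35341.91
Index = 39552 / 35341.91 × 100 = 111.9125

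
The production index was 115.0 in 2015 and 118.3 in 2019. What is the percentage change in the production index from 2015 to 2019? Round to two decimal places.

2.87%

Change = (118.3 − 115.0) / 115.0 × 100
       = 3.3 / 115.0 × 100 = 2.8696%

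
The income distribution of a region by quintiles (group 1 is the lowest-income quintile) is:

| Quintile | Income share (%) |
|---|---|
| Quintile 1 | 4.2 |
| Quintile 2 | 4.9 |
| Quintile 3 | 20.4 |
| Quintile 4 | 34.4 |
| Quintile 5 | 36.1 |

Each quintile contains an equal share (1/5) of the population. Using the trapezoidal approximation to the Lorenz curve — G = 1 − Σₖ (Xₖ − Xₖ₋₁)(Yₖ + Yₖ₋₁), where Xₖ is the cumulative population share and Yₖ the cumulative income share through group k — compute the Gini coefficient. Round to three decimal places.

0.373

Cumulative income shares Yₖ: 0.0420, 0.0910, 0.2950, 0.6390, 1.0000
Σ (Xₖ−Xₖ₋₁)(Yₖ+Yₖ₋₁) = (1/5)(0.0420+0.0000) + (1/5)(0.0910+0.0420) + (1/5)(0.2950+0.0910) + (1/5)(0.6390+0.2950) + (1/5)(1.0000+0.6390)
  = 0.0084 + 0.0266 + 0.0772 + 0.1868 + 0.3278 = 0.6268
G = 1 − 0.6268 = 0.3732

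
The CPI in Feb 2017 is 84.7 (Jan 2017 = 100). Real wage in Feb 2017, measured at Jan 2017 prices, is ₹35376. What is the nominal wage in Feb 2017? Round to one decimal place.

Nominal = Real × (Index/100) = 35376 × (84.7/100)
        = 35376 × 0.847 = 29963.4720

29963.5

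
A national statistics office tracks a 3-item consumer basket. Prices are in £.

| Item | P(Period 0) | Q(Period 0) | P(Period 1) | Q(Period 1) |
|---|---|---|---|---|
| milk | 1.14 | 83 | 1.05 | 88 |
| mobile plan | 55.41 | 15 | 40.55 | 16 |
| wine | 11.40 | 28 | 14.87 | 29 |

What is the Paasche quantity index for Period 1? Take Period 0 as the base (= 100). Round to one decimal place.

105.5

Paasche quantity index uses current-period prices as weights.
ΣP(Period 1)·Q(Period 1) = 1.05×88 + 40.55×16 + 14.87×29 = 92.4 + 648.8 + 431.23 = 1172.43
ΣP(Period 1)·Q(Period 0) = 1.05×83 + 40.55×15 + 14.87×28 = 87.15 + 608.25 + 416.36 = 1111.76
Index = 1172.43 / 1111.76 × 100 = 105.4571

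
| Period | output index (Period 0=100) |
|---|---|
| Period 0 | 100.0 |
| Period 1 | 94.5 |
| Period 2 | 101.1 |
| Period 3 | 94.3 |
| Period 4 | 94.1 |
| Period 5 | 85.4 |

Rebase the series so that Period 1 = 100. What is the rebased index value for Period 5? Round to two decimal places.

90.37

Rebased(Period 5) = 85.4 / 94.5 × 100 = 90.3704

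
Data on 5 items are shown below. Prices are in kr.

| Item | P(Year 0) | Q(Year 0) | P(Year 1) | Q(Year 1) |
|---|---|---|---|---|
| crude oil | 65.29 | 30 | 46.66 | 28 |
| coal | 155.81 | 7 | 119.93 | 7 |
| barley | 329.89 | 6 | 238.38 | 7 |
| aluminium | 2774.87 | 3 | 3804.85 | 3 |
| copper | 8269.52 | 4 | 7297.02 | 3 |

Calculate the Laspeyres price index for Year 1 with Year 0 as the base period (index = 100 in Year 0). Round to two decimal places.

95.35

Laspeyres price index uses base-period quantities as weights.
ΣP(Year 1)·Q(Year 0) = 46.66×30 + 119.93×7 + 238.38×6 + 3804.85×3 + 7297.02×4 = 1399.8 + 839.51 + 1430.28 + 11414.55 + 29188.08 = 44272.22
ΣP(Year 0)·Q(Year 0) = 65.29×30 + 155.81×7 + 329.89×6 + 2774.87×3 + 8269.52×4 = 1958.7 + 1090.67 + 1979.34 + 8324.61 + 33078.08 = 46431.4
Index = 44272.22 / 46431.4 × 100 = 95.3497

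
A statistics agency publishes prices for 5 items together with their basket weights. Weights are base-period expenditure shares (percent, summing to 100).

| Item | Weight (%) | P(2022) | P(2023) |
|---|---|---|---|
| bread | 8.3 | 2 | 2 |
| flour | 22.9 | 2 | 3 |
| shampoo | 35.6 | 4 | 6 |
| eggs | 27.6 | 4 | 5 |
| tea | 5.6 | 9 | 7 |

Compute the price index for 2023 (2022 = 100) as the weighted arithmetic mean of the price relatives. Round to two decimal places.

bread: 8.3 × (2/2) = 8.3 × 1.000000 = 8.3000
flour: 22.9 × (3/2) = 22.9 × 1.500000 = 34.3500
shampoo: 35.6 × (6/4) = 35.6 × 1.500000 = 53.4000
eggs: 27.6 × (5/4) = 27.6 × 1.250000 = 34.5000
tea: 5.6 × (7/9) = 5.6 × 0.777778 = 4.3556
Index = Σ wᵢ·(p₁ᵢ/p₀ᵢ) = 8.3000 + 34.3500 + 53.4000 + 34.5000 + 4.3556 = 134.9056

134.91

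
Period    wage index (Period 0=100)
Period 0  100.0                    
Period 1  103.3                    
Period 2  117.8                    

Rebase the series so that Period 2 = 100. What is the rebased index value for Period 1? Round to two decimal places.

87.69

Rebased(Period 1) = 103.3 / 117.8 × 100 = 87.6910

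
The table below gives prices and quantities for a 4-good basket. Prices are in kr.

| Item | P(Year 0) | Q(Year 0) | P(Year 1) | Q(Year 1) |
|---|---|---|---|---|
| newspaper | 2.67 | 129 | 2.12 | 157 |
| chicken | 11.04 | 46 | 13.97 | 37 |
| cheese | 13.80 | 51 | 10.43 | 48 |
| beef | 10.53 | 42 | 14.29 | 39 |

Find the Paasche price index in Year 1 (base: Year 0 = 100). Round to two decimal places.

100.37

Paasche price index uses current-period quantities as weights.
ΣP(Year 1)·Q(Year 1) = 2.12×157 + 13.97×37 + 10.43×48 + 14.29×39 = 332.84 + 516.89 + 500.64 + 557.31 = 1907.68
ΣP(Year 0)·Q(Year 1) = 2.67×157 + 11.04×37 + 13.80×48 + 10.53×39 = 419.19 + 408.48 + 662.4 + 410.67 = 1900.74
Index = 1907.68 / 1900.74 × 100 = 100.3651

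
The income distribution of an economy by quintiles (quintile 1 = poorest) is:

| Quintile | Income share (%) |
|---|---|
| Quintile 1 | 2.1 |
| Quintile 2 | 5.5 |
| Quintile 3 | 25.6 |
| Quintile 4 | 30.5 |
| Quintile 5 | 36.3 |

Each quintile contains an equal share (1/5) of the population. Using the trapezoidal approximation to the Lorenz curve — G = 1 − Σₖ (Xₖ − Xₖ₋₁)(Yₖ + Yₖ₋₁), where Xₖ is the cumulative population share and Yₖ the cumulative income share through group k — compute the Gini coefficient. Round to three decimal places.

0.374

Cumulative income shares Yₖ: 0.0210, 0.0760, 0.3320, 0.6370, 1.0000
Σ (Xₖ−Xₖ₋₁)(Yₖ+Yₖ₋₁) = (1/5)(0.0210+0.0000) + (1/5)(0.0760+0.0210) + (1/5)(0.3320+0.0760) + (1/5)(0.6370+0.3320) + (1/5)(1.0000+0.6370)
  = 0.0042 + 0.0194 + 0.0816 + 0.1938 + 0.3274 = 0.6264
G = 1 − 0.6264 = 0.3736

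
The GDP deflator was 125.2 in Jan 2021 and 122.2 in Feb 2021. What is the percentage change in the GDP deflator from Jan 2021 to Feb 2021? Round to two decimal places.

Change = (122.2 − 125.2) / 125.2 × 100
       = -3.0 / 125.2 × 100 = -2.3962%

-2.40%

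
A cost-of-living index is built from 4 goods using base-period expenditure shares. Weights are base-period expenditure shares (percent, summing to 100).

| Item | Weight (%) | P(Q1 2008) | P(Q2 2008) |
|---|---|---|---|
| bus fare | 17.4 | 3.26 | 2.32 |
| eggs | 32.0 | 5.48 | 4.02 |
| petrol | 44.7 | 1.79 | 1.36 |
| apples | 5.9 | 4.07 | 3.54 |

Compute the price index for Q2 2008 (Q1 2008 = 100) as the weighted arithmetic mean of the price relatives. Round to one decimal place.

75.0

bus fare: 17.4 × (2.32/3.26) = 17.4 × 0.711656 = 12.3828
eggs: 32.0 × (4.02/5.48) = 32.0 × 0.733577 = 23.4745
petrol: 44.7 × (1.36/1.79) = 44.7 × 0.759777 = 33.9620
apples: 5.9 × (3.54/4.07) = 5.9 × 0.869779 = 5.1317
Index = Σ wᵢ·(p₁ᵢ/p₀ᵢ) = 12.3828 + 23.4745 + 33.9620 + 5.1317 = 74.9510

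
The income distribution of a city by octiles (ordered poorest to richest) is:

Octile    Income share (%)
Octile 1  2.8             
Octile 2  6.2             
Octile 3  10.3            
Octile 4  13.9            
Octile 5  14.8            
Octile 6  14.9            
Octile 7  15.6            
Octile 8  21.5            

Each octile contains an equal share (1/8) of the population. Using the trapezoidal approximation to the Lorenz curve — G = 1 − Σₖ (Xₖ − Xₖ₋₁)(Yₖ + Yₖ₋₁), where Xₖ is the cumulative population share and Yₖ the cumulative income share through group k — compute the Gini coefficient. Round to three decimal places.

Cumulative income shares Yₖ: 0.0280, 0.0900, 0.1930, 0.3320, 0.4800, 0.6290, 0.7850, 1.0000
Σ (Xₖ−Xₖ₋₁)(Yₖ+Yₖ₋₁) = (1/8)(0.0280+0.0000) + (1/8)(0.0900+0.0280) + (1/8)(0.1930+0.0900) + (1/8)(0.3320+0.1930) + (1/8)(0.4800+0.3320) + (1/8)(0.6290+0.4800) + (1/8)(0.7850+0.6290) + (1/8)(1.0000+0.7850)
  = 0.0035 + 0.0147 + 0.0354 + 0.0656 + 0.1015 + 0.1386 + 0.1768 + 0.2231 = 0.7593
G = 1 − 0.7593 = 0.2407

0.241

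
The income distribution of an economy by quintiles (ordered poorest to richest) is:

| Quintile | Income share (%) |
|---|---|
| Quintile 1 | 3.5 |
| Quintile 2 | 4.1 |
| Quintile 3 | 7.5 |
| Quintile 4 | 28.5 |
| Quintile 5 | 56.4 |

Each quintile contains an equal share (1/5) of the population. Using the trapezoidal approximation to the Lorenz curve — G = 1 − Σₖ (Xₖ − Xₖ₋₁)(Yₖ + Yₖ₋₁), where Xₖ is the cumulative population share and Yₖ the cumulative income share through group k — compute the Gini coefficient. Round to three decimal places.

0.521

Cumulative income shares Yₖ: 0.0350, 0.0760, 0.1510, 0.4360, 1.0000
Σ (Xₖ−Xₖ₋₁)(Yₖ+Yₖ₋₁) = (1/5)(0.0350+0.0000) + (1/5)(0.0760+0.0350) + (1/5)(0.1510+0.0760) + (1/5)(0.4360+0.1510) + (1/5)(1.0000+0.4360)
  = 0.0070 + 0.0222 + 0.0454 + 0.1174 + 0.2872 = 0.4792
G = 1 − 0.4792 = 0.5208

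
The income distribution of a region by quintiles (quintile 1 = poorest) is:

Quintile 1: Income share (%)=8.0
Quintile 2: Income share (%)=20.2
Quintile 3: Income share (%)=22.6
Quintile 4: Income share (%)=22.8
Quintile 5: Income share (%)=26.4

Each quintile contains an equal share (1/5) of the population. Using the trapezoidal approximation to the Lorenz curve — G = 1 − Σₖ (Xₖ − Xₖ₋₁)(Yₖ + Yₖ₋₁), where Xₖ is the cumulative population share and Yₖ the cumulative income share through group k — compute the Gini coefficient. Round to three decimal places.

Cumulative income shares Yₖ: 0.0800, 0.2820, 0.5080, 0.7360, 1.0000
Σ (Xₖ−Xₖ₋₁)(Yₖ+Yₖ₋₁) = (1/5)(0.0800+0.0000) + (1/5)(0.2820+0.0800) + (1/5)(0.5080+0.2820) + (1/5)(0.7360+0.5080) + (1/5)(1.0000+0.7360)
  = 0.0160 + 0.0724 + 0.1580 + 0.2488 + 0.3472 = 0.8424
G = 1 − 0.8424 = 0.1576

0.158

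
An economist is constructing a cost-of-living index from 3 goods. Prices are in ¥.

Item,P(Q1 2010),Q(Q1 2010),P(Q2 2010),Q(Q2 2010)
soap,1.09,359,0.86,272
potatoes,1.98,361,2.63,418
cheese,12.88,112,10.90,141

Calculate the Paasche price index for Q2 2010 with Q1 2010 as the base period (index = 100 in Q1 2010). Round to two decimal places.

Paasche price index uses current-period quantities as weights.
ΣP(Q2 2010)·Q(Q2 2010) = 0.86×272 + 2.63×418 + 10.90×141 = 233.92 + 1099.34 + 1536.9 = 2870.16
ΣP(Q1 2010)·Q(Q2 2010) = 1.09×272 + 1.98×418 + 12.88×141 = 296.48 + 827.64 + 1816.08 = 2940.2
Index = 2870.16 / 2940.2 × 100 = 97.6178

97.62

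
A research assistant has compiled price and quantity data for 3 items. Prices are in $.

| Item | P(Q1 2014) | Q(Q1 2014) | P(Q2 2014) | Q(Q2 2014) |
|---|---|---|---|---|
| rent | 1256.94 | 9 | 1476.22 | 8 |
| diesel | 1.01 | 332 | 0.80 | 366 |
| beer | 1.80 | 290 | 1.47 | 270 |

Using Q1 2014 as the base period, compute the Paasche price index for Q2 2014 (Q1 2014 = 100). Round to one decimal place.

Paasche price index uses current-period quantities as weights.
ΣP(Q2 2014)·Q(Q2 2014) = 1476.22×8 + 0.80×366 + 1.47×270 = 11809.76 + 292.8 + 396.9 = 12499.46
ΣP(Q1 2014)·Q(Q2 2014) = 1256.94×8 + 1.01×366 + 1.80×270 = 10055.52 + 369.66 + 486 = 10911.18
Index = 12499.46 / 10911.18 × 100 = 114.5564

114.6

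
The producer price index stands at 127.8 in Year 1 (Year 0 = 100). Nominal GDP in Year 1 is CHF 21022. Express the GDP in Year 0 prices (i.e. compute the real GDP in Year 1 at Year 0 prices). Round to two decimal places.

Real = Nominal ÷ (Index/100) = 21022 ÷ (127.8/100)
     = 21022 ÷ 1.278 = 16449.1393

16449.14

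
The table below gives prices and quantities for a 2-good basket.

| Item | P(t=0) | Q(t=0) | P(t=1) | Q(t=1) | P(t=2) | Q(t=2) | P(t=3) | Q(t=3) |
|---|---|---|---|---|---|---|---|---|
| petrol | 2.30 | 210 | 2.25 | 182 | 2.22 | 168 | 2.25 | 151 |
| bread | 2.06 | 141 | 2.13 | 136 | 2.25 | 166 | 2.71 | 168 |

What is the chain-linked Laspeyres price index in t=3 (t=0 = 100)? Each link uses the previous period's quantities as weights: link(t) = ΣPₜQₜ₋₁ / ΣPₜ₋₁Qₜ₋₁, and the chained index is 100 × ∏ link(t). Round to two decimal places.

Link t=0→t=1:
ΣP(t=1)Q(t=0) = 2.25×210 + 2.13×141 = 472.5 + 300.33 = 772.83
ΣP(t=0)Q(t=0) = 2.30×210 + 2.06×141 = 483 + 290.46 = 773.46
link = 772.83/773.46 = 0.999185
Link t=1→t=2:
ΣP(t=2)Q(t=1) = 2.22×182 + 2.25×136 = 404.04 + 306 = 710.04
ΣP(t=1)Q(t=1) = 2.25×182 + 2.13×136 = 409.5 + 289.68 = 699.18
link = 710.04/699.18 = 1.015532
Link t=2→t=3:
ΣP(t=3)Q(t=2) = 2.25×168 + 2.71×166 = 378 + 449.86 = 827.86
ΣP(t=2)Q(t=2) = 2.22×168 + 2.25×166 = 372.96 + 373.5 = 746.46
link = 827.86/746.46 = 1.109048
Chained index = 100 × 0.999185 × 1.015532 × 1.109048 = 112.5357

112.54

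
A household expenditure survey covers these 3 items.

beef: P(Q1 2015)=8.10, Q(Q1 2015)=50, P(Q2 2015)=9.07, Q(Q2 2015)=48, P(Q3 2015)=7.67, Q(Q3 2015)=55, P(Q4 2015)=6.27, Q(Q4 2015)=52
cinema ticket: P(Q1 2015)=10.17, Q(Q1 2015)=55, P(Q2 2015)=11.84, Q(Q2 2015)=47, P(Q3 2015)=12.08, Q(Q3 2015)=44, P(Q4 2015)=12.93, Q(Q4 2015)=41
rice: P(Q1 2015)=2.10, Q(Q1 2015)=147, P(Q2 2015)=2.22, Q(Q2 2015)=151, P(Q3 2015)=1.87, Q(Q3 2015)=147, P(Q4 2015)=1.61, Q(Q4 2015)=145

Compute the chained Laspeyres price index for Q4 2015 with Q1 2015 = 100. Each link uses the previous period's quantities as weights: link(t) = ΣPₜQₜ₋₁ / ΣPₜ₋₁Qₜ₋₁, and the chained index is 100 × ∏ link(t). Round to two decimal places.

96.66

Link Q1 2015→Q2 2015:
ΣP(Q2 2015)Q(Q1 2015) = 9.07×50 + 11.84×55 + 2.22×147 = 453.5 + 651.2 + 326.34 = 1431.04
ΣP(Q1 2015)Q(Q1 2015) = 8.10×50 + 10.17×55 + 2.10×147 = 405 + 559.35 + 308.7 = 1273.05
link = 1431.04/1273.05 = 1.124104
Link Q2 2015→Q3 2015:
ΣP(Q3 2015)Q(Q2 2015) = 7.67×48 + 12.08×47 + 1.87×151 = 368.16 + 567.76 + 282.37 = 1218.29
ΣP(Q2 2015)Q(Q2 2015) = 9.07×48 + 11.84×47 + 2.22×151 = 435.36 + 556.48 + 335.22 = 1327.06
link = 1218.29/1327.06 = 0.918037
Link Q3 2015→Q4 2015:
ΣP(Q4 2015)Q(Q3 2015) = 6.27×55 + 12.93×44 + 1.61×147 = 344.85 + 568.92 + 236.67 = 1150.44
ΣP(Q3 2015)Q(Q3 2015) = 7.67×55 + 12.08×44 + 1.87×147 = 421.85 + 531.52 + 274.89 = 1228.26
link = 1150.44/1228.26 = 0.936642
Chained index = 100 × 1.124104 × 0.918037 × 0.936642 = 96.6585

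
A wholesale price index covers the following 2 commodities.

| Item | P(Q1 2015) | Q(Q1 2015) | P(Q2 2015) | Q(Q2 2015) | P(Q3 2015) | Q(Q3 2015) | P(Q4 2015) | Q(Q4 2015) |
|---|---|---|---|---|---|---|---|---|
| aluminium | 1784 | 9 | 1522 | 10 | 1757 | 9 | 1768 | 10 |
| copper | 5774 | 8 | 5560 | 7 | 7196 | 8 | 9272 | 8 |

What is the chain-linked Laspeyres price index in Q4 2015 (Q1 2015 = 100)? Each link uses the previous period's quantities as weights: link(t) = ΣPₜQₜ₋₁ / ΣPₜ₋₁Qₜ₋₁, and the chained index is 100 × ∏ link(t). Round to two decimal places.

143.99

Link Q1 2015→Q2 2015:
ΣP(Q2 2015)Q(Q1 2015) = 1522×9 + 5560×8 = 13698 + 44480 = 58178
ΣP(Q1 2015)Q(Q1 2015) = 1784×9 + 5774×8 = 16056 + 46192 = 62248
link = 58178/62248 = 0.934616
Link Q2 2015→Q3 2015:
ΣP(Q3 2015)Q(Q2 2015) = 1757×10 + 7196×7 = 17570 + 50372 = 67942
ΣP(Q2 2015)Q(Q2 2015) = 1522×10 + 5560×7 = 15220 + 38920 = 54140
link = 67942/54140 = 1.254932
Link Q3 2015→Q4 2015:
ΣP(Q4 2015)Q(Q3 2015) = 1768×9 + 9272×8 = 15912 + 74176 = 90088
ΣP(Q3 2015)Q(Q3 2015) = 1757×9 + 7196×8 = 15813 + 57568 = 73381
link = 90088/73381 = 1.227675
Chained index = 100 × 0.934616 × 1.254932 × 1.227675 = 143.9915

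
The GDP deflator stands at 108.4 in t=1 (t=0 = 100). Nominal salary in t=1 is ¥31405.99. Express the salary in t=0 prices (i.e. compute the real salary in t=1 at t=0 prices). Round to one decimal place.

28972.3

Real = Nominal ÷ (Index/100) = 31405.99 ÷ (108.4/100)
     = 31405.99 ÷ 1.084 = 28972.3155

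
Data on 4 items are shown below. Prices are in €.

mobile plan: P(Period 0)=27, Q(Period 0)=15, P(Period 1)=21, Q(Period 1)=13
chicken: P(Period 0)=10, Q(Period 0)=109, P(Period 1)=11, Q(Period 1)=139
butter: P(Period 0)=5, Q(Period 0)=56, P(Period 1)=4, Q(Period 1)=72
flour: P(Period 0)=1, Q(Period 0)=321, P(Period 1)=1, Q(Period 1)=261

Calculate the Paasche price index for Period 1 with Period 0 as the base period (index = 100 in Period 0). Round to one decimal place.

Paasche price index uses current-period quantities as weights.
ΣP(Period 1)·Q(Period 1) = 21×13 + 11×139 + 4×72 + 1×261 = 273 + 1529 + 288 + 261 = 2351
ΣP(Period 0)·Q(Period 1) = 27×13 + 10×139 + 5×72 + 1×261 = 351 + 1390 + 360 + 261 = 2362
Index = 2351 / 2362 × 100 = 99.5343

99.5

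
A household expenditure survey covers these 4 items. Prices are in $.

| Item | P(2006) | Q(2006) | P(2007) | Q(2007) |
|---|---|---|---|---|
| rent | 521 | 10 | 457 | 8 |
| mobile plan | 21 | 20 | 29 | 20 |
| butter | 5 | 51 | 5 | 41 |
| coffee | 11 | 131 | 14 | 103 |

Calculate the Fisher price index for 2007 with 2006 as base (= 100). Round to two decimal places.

99.04

Laspeyres component (base-period weights):
ΣP(2007)Q(2006) = 457×10 + 29×20 + 5×51 + 14×131 = 4570 + 580 + 255 + 1834 = 7239
ΣP(2006)Q(2006) = 521×10 + 21×20 + 5×51 + 11×131 = 5210 + 420 + 255 + 1441 = 7326
L = 7239 / 7326 × 100 = 98.8124
Paasche component (current-period weights):
ΣP(2007)Q(2007) = 457×8 + 29×20 + 5×41 + 14×103 = 3656 + 580 + 205 + 1442 = 5883
ΣP(2006)Q(2007) = 521×8 + 21×20 + 5×41 + 11×103 = 4168 + 420 + 205 + 1133 = 5926
P = 5883 / 5926 × 100 = 99.2744
Fisher = √(L × P) = √(98.8124 × 99.2744) = 99.0431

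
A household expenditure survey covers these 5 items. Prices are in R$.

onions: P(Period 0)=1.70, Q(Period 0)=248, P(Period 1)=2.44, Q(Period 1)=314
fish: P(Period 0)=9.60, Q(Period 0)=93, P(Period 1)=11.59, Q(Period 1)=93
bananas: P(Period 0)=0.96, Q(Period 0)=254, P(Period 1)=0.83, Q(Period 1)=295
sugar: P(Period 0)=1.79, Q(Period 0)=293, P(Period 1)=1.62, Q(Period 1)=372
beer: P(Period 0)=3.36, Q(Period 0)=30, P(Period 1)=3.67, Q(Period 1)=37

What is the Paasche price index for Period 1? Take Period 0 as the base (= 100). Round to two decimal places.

113.09

Paasche price index uses current-period quantities as weights.
ΣP(Period 1)·Q(Period 1) = 2.44×314 + 11.59×93 + 0.83×295 + 1.62×372 + 3.67×37 = 766.16 + 1077.87 + 244.85 + 602.64 + 135.79 = 2827.31
ΣP(Period 0)·Q(Period 1) = 1.70×314 + 9.60×93 + 0.96×295 + 1.79×372 + 3.36×37 = 533.8 + 892.8 + 283.2 + 665.88 + 124.32 = 2500
Index = 2827.31 / 2500 × 100 = 113.0924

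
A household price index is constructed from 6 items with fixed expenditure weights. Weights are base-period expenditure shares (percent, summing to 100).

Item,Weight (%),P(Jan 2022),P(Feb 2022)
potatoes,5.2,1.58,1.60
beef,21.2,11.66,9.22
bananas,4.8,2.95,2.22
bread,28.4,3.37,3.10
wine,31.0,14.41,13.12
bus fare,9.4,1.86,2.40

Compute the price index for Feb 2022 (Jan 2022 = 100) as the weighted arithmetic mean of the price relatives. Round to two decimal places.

potatoes: 5.2 × (1.60/1.58) = 5.2 × 1.012658 = 5.2658
beef: 21.2 × (9.22/11.66) = 21.2 × 0.790738 = 16.7636
bananas: 4.8 × (2.22/2.95) = 4.8 × 0.752542 = 3.6122
bread: 28.4 × (3.10/3.37) = 28.4 × 0.919881 = 26.1246
wine: 31.0 × (13.12/14.41) = 31.0 × 0.910479 = 28.2248
bus fare: 9.4 × (2.40/1.86) = 9.4 × 1.290323 = 12.1290
Index = Σ wᵢ·(p₁ᵢ/p₀ᵢ) = 5.2658 + 16.7636 + 3.6122 + 26.1246 + 28.2248 + 12.1290 = 92.1202

92.12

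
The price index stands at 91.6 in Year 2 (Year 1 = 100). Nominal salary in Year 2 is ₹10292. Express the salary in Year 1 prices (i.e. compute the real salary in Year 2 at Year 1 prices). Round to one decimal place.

Real = Nominal ÷ (Index/100) = 10292 ÷ (91.6/100)
     = 10292 ÷ 0.916 = 11235.8079

11235.8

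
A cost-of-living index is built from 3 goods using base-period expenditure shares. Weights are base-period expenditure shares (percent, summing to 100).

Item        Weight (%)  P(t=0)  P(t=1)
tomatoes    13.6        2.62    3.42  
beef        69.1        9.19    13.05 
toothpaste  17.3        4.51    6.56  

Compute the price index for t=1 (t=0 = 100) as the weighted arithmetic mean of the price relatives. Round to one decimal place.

tomatoes: 13.6 × (3.42/2.62) = 13.6 × 1.305344 = 17.7527
beef: 69.1 × (13.05/9.19) = 69.1 × 1.420022 = 98.1235
toothpaste: 17.3 × (6.56/4.51) = 17.3 × 1.454545 = 25.1636
Index = Σ wᵢ·(p₁ᵢ/p₀ᵢ) = 17.7527 + 98.1235 + 25.1636 = 141.0398

141.0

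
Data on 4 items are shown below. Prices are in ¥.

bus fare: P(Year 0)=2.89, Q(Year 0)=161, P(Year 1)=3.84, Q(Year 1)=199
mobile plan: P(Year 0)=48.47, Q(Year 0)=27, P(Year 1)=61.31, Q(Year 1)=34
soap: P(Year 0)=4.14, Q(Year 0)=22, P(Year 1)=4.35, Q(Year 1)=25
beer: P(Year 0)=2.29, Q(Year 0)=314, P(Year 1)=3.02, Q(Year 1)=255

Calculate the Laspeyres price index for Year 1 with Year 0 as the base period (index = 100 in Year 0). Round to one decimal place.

Laspeyres price index uses base-period quantities as weights.
ΣP(Year 1)·Q(Year 0) = 3.84×161 + 61.31×27 + 4.35×22 + 3.02×314 = 618.24 + 1655.37 + 95.7 + 948.28 = 3317.59
ΣP(Year 0)·Q(Year 0) = 2.89×161 + 48.47×27 + 4.14×22 + 2.29×314 = 465.29 + 1308.69 + 91.08 + 719.06 = 2584.12
Index = 3317.59 / 2584.12 × 100 = 128.3837

128.4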